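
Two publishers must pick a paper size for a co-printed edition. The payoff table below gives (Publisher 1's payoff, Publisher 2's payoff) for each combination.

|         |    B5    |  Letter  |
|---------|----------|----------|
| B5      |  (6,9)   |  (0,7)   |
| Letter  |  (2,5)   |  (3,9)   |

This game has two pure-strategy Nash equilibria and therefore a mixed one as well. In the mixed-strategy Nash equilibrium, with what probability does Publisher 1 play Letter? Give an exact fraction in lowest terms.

1/3

Publisher 1's mix p on B5 must make Publisher 2 indifferent between B5 and Letter.
Publisher 2's payoff from B5: 9p + 5(1−p). From Letter: 7p + 9(1−p).
Set equal: 2p = 4(1−p) → p = 4/6 = 2/3.
Probability on Letter is 1 − 2/3 = 1/3.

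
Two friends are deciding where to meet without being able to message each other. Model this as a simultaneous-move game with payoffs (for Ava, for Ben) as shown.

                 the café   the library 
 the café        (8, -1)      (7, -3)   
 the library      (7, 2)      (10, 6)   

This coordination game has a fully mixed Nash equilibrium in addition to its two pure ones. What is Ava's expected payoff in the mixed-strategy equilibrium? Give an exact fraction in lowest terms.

Ben mixes with probability q on the café, chosen so Ava is indifferent: 8q + 7(1−q) = 7q + 10(1−q) gives q = 3/4.
Ava's expected payoff (from either row, since indifferent) is 8·3/4 + 7·1/4 = 31/4.

31/4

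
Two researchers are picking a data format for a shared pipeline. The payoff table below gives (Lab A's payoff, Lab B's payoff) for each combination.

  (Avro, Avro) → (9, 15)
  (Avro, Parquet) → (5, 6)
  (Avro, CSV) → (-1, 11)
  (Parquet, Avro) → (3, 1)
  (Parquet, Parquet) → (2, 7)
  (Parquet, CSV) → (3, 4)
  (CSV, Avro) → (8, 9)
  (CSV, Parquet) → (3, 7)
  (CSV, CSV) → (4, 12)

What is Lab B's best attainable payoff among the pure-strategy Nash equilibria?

15

Both Avro is a pure NE (Lab A: 9 ≥ 8; Lab B: 15 ≥ 11). Lab B gets 15.
Both CSV is a pure NE (Lab A: 4 ≥ 3; Lab B: 12 ≥ 9). Lab B gets 12.
Every other cell has a profitable deviation for at least one player. Highest of {15, 12} is 15.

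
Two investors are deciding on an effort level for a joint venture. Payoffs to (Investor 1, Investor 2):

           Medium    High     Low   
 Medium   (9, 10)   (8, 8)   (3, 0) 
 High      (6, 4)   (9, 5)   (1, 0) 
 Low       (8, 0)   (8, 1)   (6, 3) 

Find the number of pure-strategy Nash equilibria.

Both Medium: Investor 1 gets 9 (best alternative 8); Investor 2 gets 10 (best alternative 8). Neither deviates — NE.
Both High: Investor 1 gets 9 (best alternative 8); Investor 2 gets 5 (best alternative 4). Neither deviates — NE.
Both Low: Investor 1 gets 6 (best alternative 3); Investor 2 gets 3 (best alternative 1). Neither deviates — NE.
(Medium, Low) is not a NE: Investor 1 would switch to Low (6 > 3).
No other cell survives both best-response checks, so there are 3 pure NE.

3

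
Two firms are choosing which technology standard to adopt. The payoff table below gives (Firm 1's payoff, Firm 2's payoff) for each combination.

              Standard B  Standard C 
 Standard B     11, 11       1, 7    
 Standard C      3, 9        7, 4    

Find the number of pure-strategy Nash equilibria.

1

Both Standard B: Firm 1 gets 11 (best alternative 3); Firm 2 gets 11 (best alternative 7). Neither deviates — NE.
Both Standard C is not a NE: Firm 2 would switch to Standard B (9 > 4).
No other cell survives both best-response checks, so there is 1 pure NE.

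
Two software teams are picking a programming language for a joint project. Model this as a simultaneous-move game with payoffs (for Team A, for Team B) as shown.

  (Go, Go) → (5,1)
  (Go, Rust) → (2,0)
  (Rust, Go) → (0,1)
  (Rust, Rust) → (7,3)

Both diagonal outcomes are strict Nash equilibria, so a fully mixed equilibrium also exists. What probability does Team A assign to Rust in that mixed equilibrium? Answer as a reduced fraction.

Team A's mix p on Go must make Team B indifferent between Go and Rust.
Team B's payoff from Go: 1p + 1(1−p). From Rust: 0p + 3(1−p).
Set equal: 1p = 2(1−p) → p = 2/3.
Probability on Rust is 1 − 2/3 = 1/3.

1/3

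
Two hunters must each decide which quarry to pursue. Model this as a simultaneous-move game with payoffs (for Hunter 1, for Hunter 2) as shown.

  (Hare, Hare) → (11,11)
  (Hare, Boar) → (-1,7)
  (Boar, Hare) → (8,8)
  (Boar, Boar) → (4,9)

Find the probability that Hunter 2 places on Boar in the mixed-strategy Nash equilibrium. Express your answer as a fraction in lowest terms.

Hunter 2's mix q on Hare must make Hunter 1 indifferent between Hare and Boar.
Hunter 1's payoff from Hare: 11q + (-1)(1−q). From Boar: 8q + 4(1−q).
Set equal: 3q = 5(1−q) → q = 5/8.
Probability on Boar is 1 − 5/8 = 3/8.

3/8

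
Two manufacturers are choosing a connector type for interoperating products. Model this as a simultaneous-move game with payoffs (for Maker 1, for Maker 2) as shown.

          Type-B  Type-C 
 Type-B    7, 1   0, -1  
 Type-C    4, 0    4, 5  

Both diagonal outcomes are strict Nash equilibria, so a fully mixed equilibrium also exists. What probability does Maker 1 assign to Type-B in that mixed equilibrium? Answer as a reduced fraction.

Maker 1's mix p on Type-B must make Maker 2 indifferent between Type-B and Type-C.
Maker 2's payoff from Type-B: 1p + 0(1−p). From Type-C: (-1)p + 5(1−p).
Set equal: 2p = 5(1−p) → p = 5/7.

5/7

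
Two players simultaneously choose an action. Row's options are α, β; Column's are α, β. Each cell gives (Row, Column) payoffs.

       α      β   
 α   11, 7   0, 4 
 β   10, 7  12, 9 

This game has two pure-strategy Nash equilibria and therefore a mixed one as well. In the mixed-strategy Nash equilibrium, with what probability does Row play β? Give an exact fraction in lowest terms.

3/5

Row's mix p on α must make Column indifferent between α and β.
Column's payoff from α: 7p + 7(1−p). From β: 4p + 9(1−p).
Set equal: 3p = 2(1−p) → p = 2/5.
Probability on β is 1 − 2/5 = 3/5.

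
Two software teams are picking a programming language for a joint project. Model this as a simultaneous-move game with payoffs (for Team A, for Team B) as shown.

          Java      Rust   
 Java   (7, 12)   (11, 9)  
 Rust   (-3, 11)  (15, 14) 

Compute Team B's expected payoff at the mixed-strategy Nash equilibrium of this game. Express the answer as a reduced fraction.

23/2

Team A mixes with probability p on Java, chosen so Team B is indifferent: 12p + 11(1−p) = 9p + 14(1−p) gives p = 1/2.
Team B's expected payoff is 12·1/2 + 11·1/2 = 23/2.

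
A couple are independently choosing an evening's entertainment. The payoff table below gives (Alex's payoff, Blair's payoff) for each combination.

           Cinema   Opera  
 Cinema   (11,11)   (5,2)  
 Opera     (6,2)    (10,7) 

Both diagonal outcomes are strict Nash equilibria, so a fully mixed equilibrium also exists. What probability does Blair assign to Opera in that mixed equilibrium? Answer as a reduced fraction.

1/2

Blair's mix q on Cinema must make Alex indifferent between Cinema and Opera.
Alex's payoff from Cinema: 11q + 5(1−q). From Opera: 6q + 10(1−q).
Set equal: 5q = 5(1−q) → q = 5/10 = 1/2.
Probability on Opera is 1 − 1/2 = 1/2.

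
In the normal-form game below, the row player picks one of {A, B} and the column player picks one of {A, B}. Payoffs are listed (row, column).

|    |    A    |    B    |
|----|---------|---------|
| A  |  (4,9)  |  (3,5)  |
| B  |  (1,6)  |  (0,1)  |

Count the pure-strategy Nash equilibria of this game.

Both A: the row player gets 4 (best alternative 1); the column player gets 9 (best alternative 5). Neither deviates — NE.
Both B is not a NE: the row player would switch to A (3 > 0).
No other cell survives both best-response checks, so there is 1 pure NE.

1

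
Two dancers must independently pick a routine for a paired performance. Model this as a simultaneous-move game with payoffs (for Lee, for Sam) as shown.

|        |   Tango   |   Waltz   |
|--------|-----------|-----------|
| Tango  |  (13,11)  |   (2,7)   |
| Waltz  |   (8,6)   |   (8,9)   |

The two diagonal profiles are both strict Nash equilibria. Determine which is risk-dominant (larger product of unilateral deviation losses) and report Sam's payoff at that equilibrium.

At both Tango: Lee loses 13 − 8 = 5 by deviating; Sam loses 11 − 7 = 4. Product = 5·4 = 20.
At both Waltz: Lee loses 8 − 2 = 6 by deviating; Sam loses 9 − 6 = 3. Product = 6·3 = 18.
20 > 18, so both Tango is risk-dominant. Sam's payoff there is 11.

11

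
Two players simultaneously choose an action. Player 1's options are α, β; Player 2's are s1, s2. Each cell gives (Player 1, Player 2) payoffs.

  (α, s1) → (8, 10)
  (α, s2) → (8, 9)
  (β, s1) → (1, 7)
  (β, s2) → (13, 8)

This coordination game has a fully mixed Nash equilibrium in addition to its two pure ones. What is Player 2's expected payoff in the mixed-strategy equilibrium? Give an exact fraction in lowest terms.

Player 1 mixes with probability p on α, chosen so Player 2 is indifferent: 10p + 7(1−p) = 9p + 8(1−p) gives p = 1/2.
Player 2's expected payoff is 10·1/2 + 7·1/2 = 17/2.

17/2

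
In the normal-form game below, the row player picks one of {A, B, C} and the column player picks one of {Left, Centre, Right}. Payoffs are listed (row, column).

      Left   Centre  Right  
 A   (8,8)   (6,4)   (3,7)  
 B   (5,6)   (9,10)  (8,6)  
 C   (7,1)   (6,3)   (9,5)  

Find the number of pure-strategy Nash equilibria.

3

(A, Left): the row player gets 8 (best alternative 7); the column player gets 8 (best alternative 7). Neither deviates — NE.
(B, Centre): the row player gets 9 (best alternative 6); the column player gets 10 (best alternative 6). Neither deviates — NE.
(C, Right): the row player gets 9 (best alternative 8); the column player gets 5 (best alternative 3). Neither deviates — NE.
(B, Left) is not a NE: the row player would switch to A (8 > 5).
No other cell survives both best-response checks, so there are 3 pure NE.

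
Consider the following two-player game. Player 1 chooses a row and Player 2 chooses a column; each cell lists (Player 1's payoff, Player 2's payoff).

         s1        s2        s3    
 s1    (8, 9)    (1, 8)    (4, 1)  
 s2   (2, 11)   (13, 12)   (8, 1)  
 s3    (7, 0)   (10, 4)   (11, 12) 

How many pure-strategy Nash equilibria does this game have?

Both s1: Player 1 gets 8 (best alternative 7); Player 2 gets 9 (best alternative 8). Neither deviates — NE.
Both s2: Player 1 gets 13 (best alternative 10); Player 2 gets 12 (best alternative 11). Neither deviates — NE.
Both s3: Player 1 gets 11 (best alternative 8); Player 2 gets 12 (best alternative 4). Neither deviates — NE.
(s1, s2) is not a NE: Player 1 would switch to s2 (13 > 1).
No other cell survives both best-response checks, so there are 3 pure NE.

3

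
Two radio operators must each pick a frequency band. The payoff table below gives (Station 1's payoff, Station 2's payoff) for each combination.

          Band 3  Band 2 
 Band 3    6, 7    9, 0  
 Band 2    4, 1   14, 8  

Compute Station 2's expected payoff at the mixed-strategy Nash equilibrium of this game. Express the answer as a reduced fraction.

Station 1 mixes with probability p on Band 3, chosen so Station 2 is indifferent: 7p + 1(1−p) = 0p + 8(1−p) gives p = 1/2.
Station 2's expected payoff is 7·1/2 + 1·1/2 = 4.

4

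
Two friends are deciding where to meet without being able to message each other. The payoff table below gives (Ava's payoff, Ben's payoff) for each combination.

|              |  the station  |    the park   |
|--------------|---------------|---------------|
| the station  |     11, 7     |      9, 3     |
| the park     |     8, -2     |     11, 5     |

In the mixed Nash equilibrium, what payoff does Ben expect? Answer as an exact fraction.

41/11

Ava mixes with probability p on the station, chosen so Ben is indifferent: 7p + (-2)(1−p) = 3p + 5(1−p) gives p = 7/11.
Ben's expected payoff is 7·7/11 + (-2)·4/11 = 41/11.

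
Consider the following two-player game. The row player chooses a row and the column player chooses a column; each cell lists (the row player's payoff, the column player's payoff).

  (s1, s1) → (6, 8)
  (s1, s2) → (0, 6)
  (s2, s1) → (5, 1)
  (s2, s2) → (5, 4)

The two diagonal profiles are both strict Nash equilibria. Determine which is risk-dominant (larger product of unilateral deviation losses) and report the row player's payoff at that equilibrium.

5

At both s1: the row player loses 6 − 5 = 1 by deviating; the column player loses 8 − 6 = 2. Product = 1·2 = 2.
At both s2: the row player loses 5 − 0 = 5 by deviating; the column player loses 4 − 1 = 3. Product = 5·3 = 15.
15 > 2, so both s2 is risk-dominant. The row player's payoff there is 5.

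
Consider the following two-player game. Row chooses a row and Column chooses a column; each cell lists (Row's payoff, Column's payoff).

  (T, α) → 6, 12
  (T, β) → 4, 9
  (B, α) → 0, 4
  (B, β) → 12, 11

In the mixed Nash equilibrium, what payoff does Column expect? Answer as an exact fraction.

48/5

Row mixes with probability p on T, chosen so Column is indifferent: 12p + 4(1−p) = 9p + 11(1−p) gives p = 7/10.
Column's expected payoff is 12·7/10 + 4·3/10 = 48/5.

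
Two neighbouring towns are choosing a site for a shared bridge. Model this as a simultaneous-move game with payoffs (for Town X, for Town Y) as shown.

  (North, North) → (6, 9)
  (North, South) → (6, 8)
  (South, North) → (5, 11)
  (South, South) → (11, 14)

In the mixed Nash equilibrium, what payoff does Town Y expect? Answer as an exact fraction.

19/2

Town X mixes with probability p on North, chosen so Town Y is indifferent: 9p + 11(1−p) = 8p + 14(1−p) gives p = 3/4.
Town Y's expected payoff is 9·3/4 + 11·1/4 = 19/2.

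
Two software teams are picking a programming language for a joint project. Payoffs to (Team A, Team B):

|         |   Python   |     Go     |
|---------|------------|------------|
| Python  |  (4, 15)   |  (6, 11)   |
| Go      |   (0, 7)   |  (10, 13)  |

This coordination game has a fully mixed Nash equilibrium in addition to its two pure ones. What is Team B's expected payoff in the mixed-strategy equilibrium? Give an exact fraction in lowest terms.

59/5

Team A mixes with probability p on Python, chosen so Team B is indifferent: 15p + 7(1−p) = 11p + 13(1−p) gives p = 3/5.
Team B's expected payoff is 15·3/5 + 7·2/5 = 59/5.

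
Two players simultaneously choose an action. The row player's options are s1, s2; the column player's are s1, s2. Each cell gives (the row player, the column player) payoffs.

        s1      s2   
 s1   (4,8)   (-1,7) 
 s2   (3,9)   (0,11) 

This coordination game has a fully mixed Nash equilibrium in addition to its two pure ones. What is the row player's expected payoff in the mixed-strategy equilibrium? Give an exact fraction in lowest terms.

The column player mixes with probability q on s1, chosen so the row player is indifferent: 4q + (-1)(1−q) = 3q + 0(1−q) gives q = 1/2.
The row player's expected payoff (from either row, since indifferent) is 4·1/2 + (-1)·1/2 = 3/2.

3/2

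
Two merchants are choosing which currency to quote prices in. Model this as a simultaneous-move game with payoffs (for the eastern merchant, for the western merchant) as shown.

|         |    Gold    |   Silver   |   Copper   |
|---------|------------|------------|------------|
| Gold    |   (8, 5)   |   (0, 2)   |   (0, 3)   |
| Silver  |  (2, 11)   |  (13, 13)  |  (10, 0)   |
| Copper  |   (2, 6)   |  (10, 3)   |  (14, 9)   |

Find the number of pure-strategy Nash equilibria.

3

Both Gold: the eastern merchant gets 8 (best alternative 2); the western merchant gets 5 (best alternative 3). Neither deviates — NE.
Both Silver: the eastern merchant gets 13 (best alternative 10); the western merchant gets 13 (best alternative 11). Neither deviates — NE.
Both Copper: the eastern merchant gets 14 (best alternative 10); the western merchant gets 9 (best alternative 6). Neither deviates — NE.
(Gold, Copper) is not a NE: the eastern merchant would switch to Copper (14 > 0).
No other cell survives both best-response checks, so there are 3 pure NE.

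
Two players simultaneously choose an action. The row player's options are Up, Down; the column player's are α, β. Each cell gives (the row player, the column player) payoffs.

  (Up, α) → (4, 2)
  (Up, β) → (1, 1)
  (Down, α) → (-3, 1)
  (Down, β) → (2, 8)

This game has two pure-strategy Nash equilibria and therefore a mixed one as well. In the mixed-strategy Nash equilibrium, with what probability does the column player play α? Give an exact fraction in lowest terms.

The column player's mix q on α must make the row player indifferent between Up and Down.
The row player's payoff from Up: 4q + 1(1−q). From Down: (-3)q + 2(1−q).
Set equal: 7q = 1(1−q) → q = 1/8.

1/8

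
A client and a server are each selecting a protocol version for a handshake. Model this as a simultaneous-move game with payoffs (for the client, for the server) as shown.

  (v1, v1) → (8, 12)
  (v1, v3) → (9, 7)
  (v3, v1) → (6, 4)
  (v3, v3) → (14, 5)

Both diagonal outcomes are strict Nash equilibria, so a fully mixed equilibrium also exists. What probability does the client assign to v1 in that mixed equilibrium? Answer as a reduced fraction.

The client's mix p on v1 must make the server indifferent between v1 and v3.
The server's payoff from v1: 12p + 4(1−p). From v3: 7p + 5(1−p).
Set equal: 5p = 1(1−p) → p = 1/6.

1/6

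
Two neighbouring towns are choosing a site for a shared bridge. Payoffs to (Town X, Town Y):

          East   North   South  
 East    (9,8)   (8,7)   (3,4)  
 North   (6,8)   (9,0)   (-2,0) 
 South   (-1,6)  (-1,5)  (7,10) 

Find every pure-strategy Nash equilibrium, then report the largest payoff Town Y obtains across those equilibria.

10

Both East is a pure NE (Town X: 9 ≥ 6; Town Y: 8 ≥ 7). Town Y gets 8.
Both South is a pure NE (Town X: 7 ≥ 3; Town Y: 10 ≥ 6). Town Y gets 10.
Every other cell has a profitable deviation for at least one player. Highest of {8, 10} is 10.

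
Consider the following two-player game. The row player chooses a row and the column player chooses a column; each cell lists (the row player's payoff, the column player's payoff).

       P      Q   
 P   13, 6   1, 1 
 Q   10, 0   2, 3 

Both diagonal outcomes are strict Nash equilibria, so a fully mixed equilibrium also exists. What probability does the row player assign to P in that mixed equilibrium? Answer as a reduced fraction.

3/8

The row player's mix p on P must make the column player indifferent between P and Q.
The column player's payoff from P: 6p + 0(1−p). From Q: 1p + 3(1−p).
Set equal: 5p = 3(1−p) → p = 3/8.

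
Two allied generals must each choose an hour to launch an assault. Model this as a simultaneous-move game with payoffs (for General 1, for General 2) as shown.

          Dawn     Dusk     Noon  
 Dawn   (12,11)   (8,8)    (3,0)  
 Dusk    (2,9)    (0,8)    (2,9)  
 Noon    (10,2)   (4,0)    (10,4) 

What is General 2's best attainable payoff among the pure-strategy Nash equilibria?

11

Both Dawn is a pure NE (General 1: 12 ≥ 10; General 2: 11 ≥ 8). General 2 gets 11.
Both Noon is a pure NE (General 1: 10 ≥ 3; General 2: 4 ≥ 2). General 2 gets 4.
Every other cell has a profitable deviation for at least one player. Highest of {11, 4} is 11.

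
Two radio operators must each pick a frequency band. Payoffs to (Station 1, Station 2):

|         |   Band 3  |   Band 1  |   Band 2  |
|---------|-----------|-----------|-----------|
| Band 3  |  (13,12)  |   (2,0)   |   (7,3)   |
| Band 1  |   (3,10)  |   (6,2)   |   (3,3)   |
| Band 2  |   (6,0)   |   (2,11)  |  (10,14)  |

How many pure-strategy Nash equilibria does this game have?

2

Both Band 3: Station 1 gets 13 (best alternative 6); Station 2 gets 12 (best alternative 3). Neither deviates — NE.
Both Band 2: Station 1 gets 10 (best alternative 7); Station 2 gets 14 (best alternative 11). Neither deviates — NE.
Both Band 1 is not a NE: Station 2 would switch to Band 3 (10 > 2).
No other cell survives both best-response checks, so there are 2 pure NE.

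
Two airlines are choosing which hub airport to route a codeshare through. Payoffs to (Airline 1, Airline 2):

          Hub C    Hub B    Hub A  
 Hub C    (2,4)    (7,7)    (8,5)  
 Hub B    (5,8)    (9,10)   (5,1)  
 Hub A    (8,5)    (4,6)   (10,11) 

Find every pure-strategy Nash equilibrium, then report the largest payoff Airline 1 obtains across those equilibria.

10

Both Hub B is a pure NE (Airline 1: 9 ≥ 7; Airline 2: 10 ≥ 8). Airline 1 gets 9.
Both Hub A is a pure NE (Airline 1: 10 ≥ 8; Airline 2: 11 ≥ 6). Airline 1 gets 10.
Every other cell has a profitable deviation for at least one player. Highest of {9, 10} is 10.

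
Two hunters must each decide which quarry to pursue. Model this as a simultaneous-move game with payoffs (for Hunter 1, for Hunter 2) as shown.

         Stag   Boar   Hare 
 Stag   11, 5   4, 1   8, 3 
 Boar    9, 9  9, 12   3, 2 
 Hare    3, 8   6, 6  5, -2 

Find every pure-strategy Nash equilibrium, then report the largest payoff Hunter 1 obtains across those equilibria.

11

Both Stag is a pure NE (Hunter 1: 11 ≥ 9; Hunter 2: 5 ≥ 3). Hunter 1 gets 11.
Both Boar is a pure NE (Hunter 1: 9 ≥ 6; Hunter 2: 12 ≥ 9). Hunter 1 gets 9.
Every other cell has a profitable deviation for at least one player. Highest of {11, 9} is 11.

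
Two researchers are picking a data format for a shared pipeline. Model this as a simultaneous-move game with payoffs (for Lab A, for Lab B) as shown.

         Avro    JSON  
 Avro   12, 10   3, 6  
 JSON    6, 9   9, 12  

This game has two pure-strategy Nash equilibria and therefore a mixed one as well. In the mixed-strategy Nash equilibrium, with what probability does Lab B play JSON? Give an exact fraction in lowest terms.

1/2

Lab B's mix q on Avro must make Lab A indifferent between Avro and JSON.
Lab A's payoff from Avro: 12q + 3(1−q). From JSON: 6q + 9(1−q).
Set equal: 6q = 6(1−q) → q = 6/12 = 1/2.
Probability on JSON is 1 − 1/2 = 1/2.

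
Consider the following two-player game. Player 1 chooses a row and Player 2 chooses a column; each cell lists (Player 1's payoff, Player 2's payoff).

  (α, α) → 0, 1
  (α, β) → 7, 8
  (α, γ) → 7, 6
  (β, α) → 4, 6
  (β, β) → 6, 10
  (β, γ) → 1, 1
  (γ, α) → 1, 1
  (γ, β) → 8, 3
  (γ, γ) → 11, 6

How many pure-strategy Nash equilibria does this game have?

Both γ: Player 1 gets 11 (best alternative 7); Player 2 gets 6 (best alternative 3). Neither deviates — NE.
Both α is not a NE: Player 1 would switch to β (4 > 0).
No other cell survives both best-response checks, so there is 1 pure NE.

1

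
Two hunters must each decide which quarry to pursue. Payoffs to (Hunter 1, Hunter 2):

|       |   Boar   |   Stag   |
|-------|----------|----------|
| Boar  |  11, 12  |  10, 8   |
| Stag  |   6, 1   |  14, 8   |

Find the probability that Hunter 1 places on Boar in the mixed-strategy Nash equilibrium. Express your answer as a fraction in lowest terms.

7/11

Hunter 1's mix p on Boar must make Hunter 2 indifferent between Boar and Stag.
Hunter 2's payoff from Boar: 12p + 1(1−p). From Stag: 8p + 8(1−p).
Set equal: 4p = 7(1−p) → p = 7/11.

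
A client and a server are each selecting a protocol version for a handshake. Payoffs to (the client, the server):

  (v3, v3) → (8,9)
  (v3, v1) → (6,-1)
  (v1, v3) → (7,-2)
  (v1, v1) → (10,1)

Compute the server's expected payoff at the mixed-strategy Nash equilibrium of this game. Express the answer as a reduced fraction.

7/13

The client mixes with probability p on v3, chosen so the server is indifferent: 9p + (-2)(1−p) = (-1)p + 1(1−p) gives p = 3/13.
The server's expected payoff is 9·3/13 + (-2)·10/13 = 7/13.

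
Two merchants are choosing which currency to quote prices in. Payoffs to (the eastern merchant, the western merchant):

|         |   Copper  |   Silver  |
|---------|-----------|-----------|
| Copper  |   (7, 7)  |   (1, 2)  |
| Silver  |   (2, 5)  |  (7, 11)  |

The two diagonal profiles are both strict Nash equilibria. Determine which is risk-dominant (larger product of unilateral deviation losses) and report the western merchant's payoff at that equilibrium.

11

At both Copper: the eastern merchant loses 7 − 2 = 5 by deviating; the western merchant loses 7 − 2 = 5. Product = 5·5 = 25.
At both Silver: the eastern merchant loses 7 − 1 = 6 by deviating; the western merchant loses 11 − 5 = 6. Product = 6·6 = 36.
36 > 25, so both Silver is risk-dominant. The western merchant's payoff there is 11.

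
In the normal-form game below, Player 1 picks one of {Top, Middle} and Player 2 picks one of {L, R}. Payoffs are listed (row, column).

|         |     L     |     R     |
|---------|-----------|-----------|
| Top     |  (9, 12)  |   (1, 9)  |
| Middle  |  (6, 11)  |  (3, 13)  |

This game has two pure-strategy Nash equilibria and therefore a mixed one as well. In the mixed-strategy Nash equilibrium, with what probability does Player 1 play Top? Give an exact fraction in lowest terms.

Player 1's mix p on Top must make Player 2 indifferent between L and R.
Player 2's payoff from L: 12p + 11(1−p). From R: 9p + 13(1−p).
Set equal: 3p = 2(1−p) → p = 2/5.

2/5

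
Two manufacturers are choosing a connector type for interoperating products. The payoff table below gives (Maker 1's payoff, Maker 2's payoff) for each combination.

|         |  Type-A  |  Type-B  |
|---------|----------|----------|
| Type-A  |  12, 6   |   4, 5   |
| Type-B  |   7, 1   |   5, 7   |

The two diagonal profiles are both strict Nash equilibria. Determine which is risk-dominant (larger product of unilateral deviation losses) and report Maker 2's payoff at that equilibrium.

7

At both Type-A: Maker 1 loses 12 − 7 = 5 by deviating; Maker 2 loses 6 − 5 = 1. Product = 5·1 = 5.
At both Type-B: Maker 1 loses 5 − 4 = 1 by deviating; Maker 2 loses 7 − 1 = 6. Product = 1·6 = 6.
6 > 5, so both Type-B is risk-dominant. Maker 2's payoff there is 7.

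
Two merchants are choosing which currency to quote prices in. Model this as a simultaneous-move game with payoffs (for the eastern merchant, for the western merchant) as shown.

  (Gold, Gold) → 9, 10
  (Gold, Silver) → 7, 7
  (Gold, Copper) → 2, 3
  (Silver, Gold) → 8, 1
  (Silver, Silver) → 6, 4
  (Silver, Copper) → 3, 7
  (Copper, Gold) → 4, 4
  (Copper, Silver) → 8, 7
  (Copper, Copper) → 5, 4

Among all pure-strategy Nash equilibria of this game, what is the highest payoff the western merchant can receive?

10

Both Gold is a pure NE (the eastern merchant: 9 ≥ 8; the western merchant: 10 ≥ 7). The western merchant gets 10.
(Copper, Silver) is a pure NE (the eastern merchant: 8 ≥ 7; the western merchant: 7 ≥ 4). The western merchant gets 7.
Every other cell has a profitable deviation for at least one player. Highest of {10, 7} is 10.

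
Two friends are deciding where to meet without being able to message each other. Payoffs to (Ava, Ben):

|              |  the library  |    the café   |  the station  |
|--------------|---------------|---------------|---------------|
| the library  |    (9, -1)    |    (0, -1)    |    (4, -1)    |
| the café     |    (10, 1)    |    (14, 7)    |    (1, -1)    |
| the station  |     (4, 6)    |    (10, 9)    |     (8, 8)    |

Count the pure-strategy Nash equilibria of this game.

Both the café: Ava gets 14 (best alternative 10); Ben gets 7 (best alternative 1). Neither deviates — NE.
Both the station is not a NE: Ben would switch to the café (9 > 8).
No other cell survives both best-response checks, so there is 1 pure NE.

1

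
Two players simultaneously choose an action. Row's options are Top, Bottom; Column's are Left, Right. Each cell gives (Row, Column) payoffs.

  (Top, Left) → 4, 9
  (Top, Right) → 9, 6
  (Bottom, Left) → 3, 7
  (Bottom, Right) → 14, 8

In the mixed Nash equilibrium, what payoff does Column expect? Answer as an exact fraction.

15/2

Row mixes with probability p on Top, chosen so Column is indifferent: 9p + 7(1−p) = 6p + 8(1−p) gives p = 1/4.
Column's expected payoff is 9·1/4 + 7·3/4 = 15/2.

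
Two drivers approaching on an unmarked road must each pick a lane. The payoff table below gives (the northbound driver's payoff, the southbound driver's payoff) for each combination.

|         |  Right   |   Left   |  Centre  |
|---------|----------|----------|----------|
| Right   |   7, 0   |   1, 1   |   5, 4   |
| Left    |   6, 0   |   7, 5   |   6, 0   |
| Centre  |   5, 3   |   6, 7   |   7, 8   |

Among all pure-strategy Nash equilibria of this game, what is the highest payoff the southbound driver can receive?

Both Left is a pure NE (the northbound driver: 7 ≥ 6; the southbound driver: 5 ≥ 0). The southbound driver gets 5.
Both Centre is a pure NE (the northbound driver: 7 ≥ 6; the southbound driver: 8 ≥ 7). The southbound driver gets 8.
Every other cell has a profitable deviation for at least one player. Highest of {5, 8} is 8.

8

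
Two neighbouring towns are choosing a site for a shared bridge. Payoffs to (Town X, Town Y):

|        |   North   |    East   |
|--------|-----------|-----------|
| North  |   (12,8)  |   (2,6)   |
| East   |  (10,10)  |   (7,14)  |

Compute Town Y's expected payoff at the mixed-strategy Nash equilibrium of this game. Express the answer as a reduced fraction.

Town X mixes with probability p on North, chosen so Town Y is indifferent: 8p + 10(1−p) = 6p + 14(1−p) gives p = 2/3.
Town Y's expected payoff is 8·2/3 + 10·1/3 = 26/3.

26/3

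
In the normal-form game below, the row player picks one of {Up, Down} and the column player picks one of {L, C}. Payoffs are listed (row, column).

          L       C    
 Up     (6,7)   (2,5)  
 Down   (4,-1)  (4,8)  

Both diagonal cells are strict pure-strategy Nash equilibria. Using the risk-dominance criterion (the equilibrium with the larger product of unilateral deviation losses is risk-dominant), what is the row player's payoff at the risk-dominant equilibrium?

4

At (Up, L): the row player loses 6 − 4 = 2 by deviating; the column player loses 7 − 5 = 2. Product = 2·2 = 4.
At (Down, C): the row player loses 4 − 2 = 2 by deviating; the column player loses 8 − (-1) = 9. Product = 2·9 = 18.
18 > 4, so (Down, C) is risk-dominant. The row player's payoff there is 4.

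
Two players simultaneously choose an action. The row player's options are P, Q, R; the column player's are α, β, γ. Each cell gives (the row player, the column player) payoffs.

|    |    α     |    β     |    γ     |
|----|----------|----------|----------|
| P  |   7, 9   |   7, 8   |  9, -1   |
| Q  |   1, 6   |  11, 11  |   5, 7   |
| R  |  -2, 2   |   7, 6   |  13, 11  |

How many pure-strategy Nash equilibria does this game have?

(P, α): the row player gets 7 (best alternative 1); the column player gets 9 (best alternative 8). Neither deviates — NE.
(Q, β): the row player gets 11 (best alternative 7); the column player gets 11 (best alternative 7). Neither deviates — NE.
(R, γ): the row player gets 13 (best alternative 9); the column player gets 11 (best alternative 6). Neither deviates — NE.
(Q, α) is not a NE: the row player would switch to P (7 > 1).
No other cell survives both best-response checks, so there are 3 pure NE.

3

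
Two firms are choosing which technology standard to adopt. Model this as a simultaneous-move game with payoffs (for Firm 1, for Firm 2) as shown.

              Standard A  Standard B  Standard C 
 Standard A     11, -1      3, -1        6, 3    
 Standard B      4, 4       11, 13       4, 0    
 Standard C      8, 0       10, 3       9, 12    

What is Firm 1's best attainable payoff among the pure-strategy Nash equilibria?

11

Both Standard B is a pure NE (Firm 1: 11 ≥ 10; Firm 2: 13 ≥ 4). Firm 1 gets 11.
Both Standard C is a pure NE (Firm 1: 9 ≥ 6; Firm 2: 12 ≥ 3). Firm 1 gets 9.
Every other cell has a profitable deviation for at least one player. Highest of {11, 9} is 11.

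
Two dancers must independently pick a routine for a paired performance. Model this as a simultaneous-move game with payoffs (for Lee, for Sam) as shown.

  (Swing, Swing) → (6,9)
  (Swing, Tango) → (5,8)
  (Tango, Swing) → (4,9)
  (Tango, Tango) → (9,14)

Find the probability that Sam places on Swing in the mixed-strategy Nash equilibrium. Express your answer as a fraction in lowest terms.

2/3

Sam's mix q on Swing must make Lee indifferent between Swing and Tango.
Lee's payoff from Swing: 6q + 5(1−q). From Tango: 4q + 9(1−q).
Set equal: 2q = 4(1−q) → q = 4/6 = 2/3.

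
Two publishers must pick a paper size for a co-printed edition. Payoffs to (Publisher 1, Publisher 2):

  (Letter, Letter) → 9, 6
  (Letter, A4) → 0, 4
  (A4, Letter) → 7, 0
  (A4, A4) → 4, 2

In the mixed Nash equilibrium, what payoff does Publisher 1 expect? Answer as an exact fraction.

Publisher 2 mixes with probability q on Letter, chosen so Publisher 1 is indifferent: 9q + 0(1−q) = 7q + 4(1−q) gives q = 2/3.
Publisher 1's expected payoff (from either row, since indifferent) is 9·2/3 + 0·1/3 = 6.

6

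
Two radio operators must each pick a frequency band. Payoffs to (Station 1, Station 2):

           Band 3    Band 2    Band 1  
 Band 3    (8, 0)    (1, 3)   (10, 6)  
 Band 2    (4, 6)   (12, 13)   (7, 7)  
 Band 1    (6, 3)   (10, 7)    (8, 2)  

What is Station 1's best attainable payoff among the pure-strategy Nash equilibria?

(Band 3, Band 1) is a pure NE (Station 1: 10 ≥ 8; Station 2: 6 ≥ 3). Station 1 gets 10.
Both Band 2 is a pure NE (Station 1: 12 ≥ 10; Station 2: 13 ≥ 7). Station 1 gets 12.
Every other cell has a profitable deviation for at least one player. Highest of {10, 12} is 12.

12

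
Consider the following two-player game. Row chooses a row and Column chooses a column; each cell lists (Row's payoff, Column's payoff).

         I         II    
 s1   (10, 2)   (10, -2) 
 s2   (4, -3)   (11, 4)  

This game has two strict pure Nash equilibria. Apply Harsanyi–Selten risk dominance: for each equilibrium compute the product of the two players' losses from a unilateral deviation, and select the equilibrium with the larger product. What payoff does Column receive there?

2

At (s1, I): Row loses 10 − 4 = 6 by deviating; Column loses 2 − (-2) = 4. Product = 6·4 = 24.
At (s2, II): Row loses 11 − 10 = 1 by deviating; Column loses 4 − (-3) = 7. Product = 1·7 = 7.
24 > 7, so (s1, I) is risk-dominant. Column's payoff there is 2.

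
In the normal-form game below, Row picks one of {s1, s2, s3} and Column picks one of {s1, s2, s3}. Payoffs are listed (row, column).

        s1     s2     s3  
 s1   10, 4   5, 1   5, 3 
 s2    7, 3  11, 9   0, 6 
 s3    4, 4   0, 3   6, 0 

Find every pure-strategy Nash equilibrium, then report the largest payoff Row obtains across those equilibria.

Both s1 is a pure NE (Row: 10 ≥ 7; Column: 4 ≥ 3). Row gets 10.
Both s2 is a pure NE (Row: 11 ≥ 5; Column: 9 ≥ 6). Row gets 11.
Every other cell has a profitable deviation for at least one player. Highest of {10, 11} is 11.

11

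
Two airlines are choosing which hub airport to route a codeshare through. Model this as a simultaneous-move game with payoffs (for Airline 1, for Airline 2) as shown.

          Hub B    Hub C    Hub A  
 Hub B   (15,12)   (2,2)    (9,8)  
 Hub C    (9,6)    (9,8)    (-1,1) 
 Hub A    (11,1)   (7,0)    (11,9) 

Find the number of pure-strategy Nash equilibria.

Both Hub B: Airline 1 gets 15 (best alternative 11); Airline 2 gets 12 (best alternative 8). Neither deviates — NE.
Both Hub C: Airline 1 gets 9 (best alternative 7); Airline 2 gets 8 (best alternative 6). Neither deviates — NE.
Both Hub A: Airline 1 gets 11 (best alternative 9); Airline 2 gets 9 (best alternative 1). Neither deviates — NE.
(Hub C, Hub A) is not a NE: Airline 1 would switch to Hub A (11 > -1).
No other cell survives both best-response checks, so there are 3 pure NE.

3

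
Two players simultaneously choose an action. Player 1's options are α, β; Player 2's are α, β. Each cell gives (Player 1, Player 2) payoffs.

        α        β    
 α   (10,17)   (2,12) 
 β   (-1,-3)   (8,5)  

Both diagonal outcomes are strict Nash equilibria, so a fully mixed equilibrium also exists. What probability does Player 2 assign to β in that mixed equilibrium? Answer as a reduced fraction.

Player 2's mix q on α must make Player 1 indifferent between α and β.
Player 1's payoff from α: 10q + 2(1−q). From β: (-1)q + 8(1−q).
Set equal: 11q = 6(1−q) → q = 6/17.
Probability on β is 1 − 6/17 = 11/17.

11/17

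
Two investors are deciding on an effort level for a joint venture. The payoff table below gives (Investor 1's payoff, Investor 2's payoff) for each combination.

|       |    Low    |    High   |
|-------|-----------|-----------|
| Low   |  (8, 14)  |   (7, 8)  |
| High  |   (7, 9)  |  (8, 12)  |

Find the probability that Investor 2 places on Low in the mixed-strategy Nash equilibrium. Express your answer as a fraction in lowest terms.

1/2

Investor 2's mix q on Low must make Investor 1 indifferent between Low and High.
Investor 1's payoff from Low: 8q + 7(1−q). From High: 7q + 8(1−q).
Set equal: 1q = 1(1−q) → q = 1/2.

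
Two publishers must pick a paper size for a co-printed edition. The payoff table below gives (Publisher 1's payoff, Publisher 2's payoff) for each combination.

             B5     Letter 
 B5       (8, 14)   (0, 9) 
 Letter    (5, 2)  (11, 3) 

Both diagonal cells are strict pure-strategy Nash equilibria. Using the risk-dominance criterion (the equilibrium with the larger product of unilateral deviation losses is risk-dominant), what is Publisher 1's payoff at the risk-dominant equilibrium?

At both B5: Publisher 1 loses 8 − 5 = 3 by deviating; Publisher 2 loses 14 − 9 = 5. Product = 3·5 = 15.
At both Letter: Publisher 1 loses 11 − 0 = 11 by deviating; Publisher 2 loses 3 − 2 = 1. Product = 11·1 = 11.
15 > 11, so both B5 is risk-dominant. Publisher 1's payoff there is 8.

8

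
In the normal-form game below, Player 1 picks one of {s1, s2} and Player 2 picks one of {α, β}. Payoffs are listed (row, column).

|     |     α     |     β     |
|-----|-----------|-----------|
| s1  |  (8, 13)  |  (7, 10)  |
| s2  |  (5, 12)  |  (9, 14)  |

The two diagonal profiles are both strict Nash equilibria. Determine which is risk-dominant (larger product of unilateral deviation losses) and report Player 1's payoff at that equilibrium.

8

At (s1, α): Player 1 loses 8 − 5 = 3 by deviating; Player 2 loses 13 − 10 = 3. Product = 3·3 = 9.
At (s2, β): Player 1 loses 9 − 7 = 2 by deviating; Player 2 loses 14 − 12 = 2. Product = 2·2 = 4.
9 > 4, so (s1, α) is risk-dominant. Player 1's payoff there is 8.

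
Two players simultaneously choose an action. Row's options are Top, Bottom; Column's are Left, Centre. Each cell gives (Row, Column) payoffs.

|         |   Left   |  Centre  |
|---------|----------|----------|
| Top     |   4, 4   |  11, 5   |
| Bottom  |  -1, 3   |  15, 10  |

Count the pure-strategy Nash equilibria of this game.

(Bottom, Centre): Row gets 15 (best alternative 11); Column gets 10 (best alternative 3). Neither deviates — NE.
(Top, Left) is not a NE: Column would switch to Centre (5 > 4).
No other cell survives both best-response checks, so there is 1 pure NE.

1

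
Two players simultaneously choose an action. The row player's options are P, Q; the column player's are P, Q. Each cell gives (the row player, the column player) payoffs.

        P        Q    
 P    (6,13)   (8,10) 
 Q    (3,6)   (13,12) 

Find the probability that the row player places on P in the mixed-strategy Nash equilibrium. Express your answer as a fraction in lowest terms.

The row player's mix p on P must make the column player indifferent between P and Q.
The column player's payoff from P: 13p + 6(1−p). From Q: 10p + 12(1−p).
Set equal: 3p = 6(1−p) → p = 6/9 = 2/3.

2/3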